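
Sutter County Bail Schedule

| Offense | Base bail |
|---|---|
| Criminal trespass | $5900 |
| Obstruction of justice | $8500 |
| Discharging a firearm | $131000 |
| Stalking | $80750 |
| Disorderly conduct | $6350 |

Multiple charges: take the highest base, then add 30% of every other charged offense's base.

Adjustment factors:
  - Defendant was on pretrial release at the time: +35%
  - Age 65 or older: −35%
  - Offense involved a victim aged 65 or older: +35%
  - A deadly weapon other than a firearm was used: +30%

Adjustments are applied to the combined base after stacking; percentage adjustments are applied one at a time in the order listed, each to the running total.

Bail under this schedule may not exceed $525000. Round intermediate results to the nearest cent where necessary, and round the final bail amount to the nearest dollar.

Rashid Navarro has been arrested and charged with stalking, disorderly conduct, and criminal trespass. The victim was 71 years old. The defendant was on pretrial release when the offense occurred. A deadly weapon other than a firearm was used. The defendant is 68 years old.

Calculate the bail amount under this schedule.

Base amounts from the schedule: stalking $80750; disorderly conduct $6350; criminal trespass $5900.
Stacking rule: highest base plus 30% of each additional charge. Highest is stalking at $80750. Additional: $6350 × 30% = $1905; $5900 × 30% = $1770. Combined base = $80750 + $3675 = $84425.
Defendant was on pretrial release at the time (+35%): $84425 × 1.35 = $113973.75.
Age 65 or older (−35%): $113973.75 × 0.65 = $74082.94.
Offense involved a victim aged 65 or older (+35%): $74082.94 × 1.35 = $100011.97.
A deadly weapon other than a firearm was used (+30%): $100011.97 × 1.3 = $130015.56.
$130015.56 is within the $525000 maximum.
Rounded to the nearest dollar: $130016.

$130016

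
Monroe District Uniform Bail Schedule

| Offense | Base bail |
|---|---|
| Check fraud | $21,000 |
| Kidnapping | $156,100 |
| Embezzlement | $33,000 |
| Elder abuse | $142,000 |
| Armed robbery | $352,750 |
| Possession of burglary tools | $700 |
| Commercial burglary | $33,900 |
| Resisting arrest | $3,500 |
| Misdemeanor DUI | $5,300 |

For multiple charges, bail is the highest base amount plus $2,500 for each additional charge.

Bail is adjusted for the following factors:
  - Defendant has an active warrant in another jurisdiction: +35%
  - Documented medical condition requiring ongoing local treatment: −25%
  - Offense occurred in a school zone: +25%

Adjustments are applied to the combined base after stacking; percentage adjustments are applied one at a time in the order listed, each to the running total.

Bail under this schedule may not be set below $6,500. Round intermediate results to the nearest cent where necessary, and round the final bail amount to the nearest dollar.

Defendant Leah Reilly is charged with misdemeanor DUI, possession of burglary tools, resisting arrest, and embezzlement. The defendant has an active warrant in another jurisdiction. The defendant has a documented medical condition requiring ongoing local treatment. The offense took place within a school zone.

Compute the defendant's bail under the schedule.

Base amounts from the schedule: misdemeanor DUI $5,300; possession of burglary tools $700; resisting arrest $3,500; embezzlement $33,000.
Stacking rule: highest base plus $2,500 per additional charge. Highest is embezzlement at $33,000; 3 additional charges → +$7,500. Combined base = $40,500.
Defendant has an active warrant in another jurisdiction (+35%): $40,500 × 1.35 = $54,675.
Documented medical condition requiring ongoing local treatment (−25%): $54,675 × 0.75 = $41,006.25.
Offense occurred in a school zone (+25%): $41,006.25 × 1.25 = $51,257.81.
$51,257.81 is at or above the $6,500 minimum.
Rounded to the nearest dollar: $51,258.

$51,258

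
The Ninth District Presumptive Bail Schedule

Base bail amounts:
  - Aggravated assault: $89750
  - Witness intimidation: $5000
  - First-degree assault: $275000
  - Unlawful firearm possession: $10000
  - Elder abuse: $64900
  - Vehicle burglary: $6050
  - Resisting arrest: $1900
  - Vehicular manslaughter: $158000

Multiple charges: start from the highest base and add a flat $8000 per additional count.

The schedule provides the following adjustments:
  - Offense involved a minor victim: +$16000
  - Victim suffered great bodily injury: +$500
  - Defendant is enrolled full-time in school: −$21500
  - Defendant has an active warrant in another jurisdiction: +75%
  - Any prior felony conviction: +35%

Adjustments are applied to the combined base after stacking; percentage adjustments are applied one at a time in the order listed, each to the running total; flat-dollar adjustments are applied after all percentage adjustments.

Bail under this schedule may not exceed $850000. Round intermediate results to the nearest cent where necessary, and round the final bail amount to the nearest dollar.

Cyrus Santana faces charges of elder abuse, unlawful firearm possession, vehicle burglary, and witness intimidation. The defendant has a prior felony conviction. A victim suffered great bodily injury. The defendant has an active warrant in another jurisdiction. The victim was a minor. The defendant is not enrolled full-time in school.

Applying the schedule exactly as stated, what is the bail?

$226526

Base amounts from the schedule: elder abuse $64900; unlawful firearm possession $10000; vehicle burglary $6050; witness intimidation $5000.
Stacking rule: highest base plus $8000 per additional charge. Highest is elder abuse at $64900; 3 additional charges → +$24000. Combined base = $88900.
Defendant has an active warrant in another jurisdiction (+75%): $88900 × 1.75 = $155575.
Any prior felony conviction (+35%): $155575 × 1.35 = $210026.25.
Offense involved a minor victim (+$16000 flat): $210026.25 + $16000 = $226026.25.
Victim suffered great bodily injury (+$500 flat): $226026.25 + $500 = $226526.25.
$226526.25 is within the $850000 maximum.
Rounded to the nearest dollar: $226526.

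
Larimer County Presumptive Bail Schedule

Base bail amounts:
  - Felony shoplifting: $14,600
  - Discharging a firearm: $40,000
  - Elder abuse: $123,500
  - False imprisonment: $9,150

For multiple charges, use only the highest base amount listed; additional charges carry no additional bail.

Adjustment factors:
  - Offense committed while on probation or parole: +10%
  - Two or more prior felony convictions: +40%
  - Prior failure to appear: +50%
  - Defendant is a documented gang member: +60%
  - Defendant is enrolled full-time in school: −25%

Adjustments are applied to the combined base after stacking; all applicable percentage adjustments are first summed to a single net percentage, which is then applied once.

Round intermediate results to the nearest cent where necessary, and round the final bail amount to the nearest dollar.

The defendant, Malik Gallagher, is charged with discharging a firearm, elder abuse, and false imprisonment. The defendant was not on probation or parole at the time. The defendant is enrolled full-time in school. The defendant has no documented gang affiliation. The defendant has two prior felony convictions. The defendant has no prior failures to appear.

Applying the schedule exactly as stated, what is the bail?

$142,025

Base amounts from the schedule: discharging a firearm $40,000; elder abuse $123,500; false imprisonment $9,150.
Stacking rule: use the highest base only. Highest is elder abuse at $123,500. Combined base = $123,500.
Net percentage adjustment: +40% −25% = +15%. $123,500 × 1.15 = $142,025.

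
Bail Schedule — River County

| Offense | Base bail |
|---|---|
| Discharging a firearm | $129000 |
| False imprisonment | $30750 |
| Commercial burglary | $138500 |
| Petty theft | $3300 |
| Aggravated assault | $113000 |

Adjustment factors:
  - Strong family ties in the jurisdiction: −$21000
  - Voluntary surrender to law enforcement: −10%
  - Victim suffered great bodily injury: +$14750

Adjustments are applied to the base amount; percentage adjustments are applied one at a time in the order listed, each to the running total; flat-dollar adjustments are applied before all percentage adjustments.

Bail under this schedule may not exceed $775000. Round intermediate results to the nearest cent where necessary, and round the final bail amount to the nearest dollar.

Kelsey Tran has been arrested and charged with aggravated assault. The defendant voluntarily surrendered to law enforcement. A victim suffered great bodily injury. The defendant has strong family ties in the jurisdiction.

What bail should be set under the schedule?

$96075

Base amounts from the schedule: aggravated assault $113000.
Single charge. Combined base = $113000.
Strong family ties in the jurisdiction (−$21000 flat): $113000 − $21000 = $92000.
Victim suffered great bodily injury (+$14750 flat): $92000 + $14750 = $106750.
Voluntary surrender to law enforcement (−10%): $106750 × 0.9 = $96075.
$96075 is within the $775000 maximum.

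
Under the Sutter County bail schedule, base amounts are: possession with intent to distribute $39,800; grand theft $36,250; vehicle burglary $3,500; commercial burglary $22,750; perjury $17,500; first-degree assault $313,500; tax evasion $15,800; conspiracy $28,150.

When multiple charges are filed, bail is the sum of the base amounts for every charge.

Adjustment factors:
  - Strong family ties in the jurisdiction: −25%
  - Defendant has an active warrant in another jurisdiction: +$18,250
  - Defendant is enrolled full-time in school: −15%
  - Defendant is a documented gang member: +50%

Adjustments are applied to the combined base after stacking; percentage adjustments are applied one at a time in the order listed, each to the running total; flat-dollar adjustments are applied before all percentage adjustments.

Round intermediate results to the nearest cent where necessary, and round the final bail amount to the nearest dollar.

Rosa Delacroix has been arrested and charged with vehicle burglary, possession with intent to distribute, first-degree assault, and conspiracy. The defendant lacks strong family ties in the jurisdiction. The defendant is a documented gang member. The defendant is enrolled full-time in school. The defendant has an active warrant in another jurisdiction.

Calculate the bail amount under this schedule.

$514,080

Base amounts from the schedule: vehicle burglary $3,500; possession with intent to distribute $39,800; first-degree assault $313,500; conspiracy $28,150.
Stacking rule: sum of all bases. $3,500 + $39,800 + $313,500 + $28,150 = $384,950.
Defendant has an active warrant in another jurisdiction (+$18,250 flat): $384,950 + $18,250 = $403,200.
Defendant is enrolled full-time in school (−15%): $403,200 × 0.85 = $342,720.
Defendant is a documented gang member (+50%): $342,720 × 1.5 = $514,080.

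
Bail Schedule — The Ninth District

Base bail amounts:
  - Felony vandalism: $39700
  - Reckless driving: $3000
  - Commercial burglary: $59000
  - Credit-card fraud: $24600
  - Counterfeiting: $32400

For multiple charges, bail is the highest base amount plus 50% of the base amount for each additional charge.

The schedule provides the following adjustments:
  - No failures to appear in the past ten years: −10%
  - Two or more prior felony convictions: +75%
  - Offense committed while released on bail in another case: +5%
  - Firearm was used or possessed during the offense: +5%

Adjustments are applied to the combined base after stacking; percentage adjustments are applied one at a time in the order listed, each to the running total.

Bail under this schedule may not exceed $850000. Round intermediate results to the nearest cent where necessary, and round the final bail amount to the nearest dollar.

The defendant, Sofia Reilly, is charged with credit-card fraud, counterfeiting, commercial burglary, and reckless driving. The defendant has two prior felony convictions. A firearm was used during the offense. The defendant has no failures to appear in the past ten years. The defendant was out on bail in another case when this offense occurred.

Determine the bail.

Base amounts from the schedule: credit-card fraud $24600; counterfeiting $32400; commercial burglary $59000; reckless driving $3000.
Stacking rule: highest base plus 50% of each additional charge. Highest is commercial burglary at $59000. Additional: $24600 × 50% = $12300; $32400 × 50% = $16200; $3000 × 50% = $1500. Combined base = $59000 + $30000 = $89000.
No failures to appear in the past ten years (−10%): $89000 × 0.9 = $80100.
Two or more prior felony convictions (+75%): $80100 × 1.75 = $140175.
Offense committed while released on bail in another case (+5%): $140175 × 1.05 = $147183.75.
Firearm was used or possessed during the offense (+5%): $147183.75 × 1.05 = $154542.94.
$154542.94 is within the $850000 maximum.
Rounded to the nearest dollar: $154543.

$154543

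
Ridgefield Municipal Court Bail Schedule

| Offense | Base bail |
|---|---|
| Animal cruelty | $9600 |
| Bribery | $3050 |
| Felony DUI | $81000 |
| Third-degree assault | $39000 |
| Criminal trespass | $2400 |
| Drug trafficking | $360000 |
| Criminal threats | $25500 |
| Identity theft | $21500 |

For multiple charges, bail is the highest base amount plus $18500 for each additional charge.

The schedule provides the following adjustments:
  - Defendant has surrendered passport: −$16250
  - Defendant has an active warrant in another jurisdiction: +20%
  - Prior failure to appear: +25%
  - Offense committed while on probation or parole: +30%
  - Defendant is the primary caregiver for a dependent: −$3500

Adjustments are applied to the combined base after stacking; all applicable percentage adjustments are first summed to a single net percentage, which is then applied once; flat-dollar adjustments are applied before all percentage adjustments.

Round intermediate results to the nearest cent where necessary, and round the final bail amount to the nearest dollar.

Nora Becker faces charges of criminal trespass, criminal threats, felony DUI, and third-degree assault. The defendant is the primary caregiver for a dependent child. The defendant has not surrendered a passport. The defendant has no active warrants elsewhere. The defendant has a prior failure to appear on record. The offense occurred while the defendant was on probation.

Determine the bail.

Base amounts from the schedule: criminal trespass $2400; criminal threats $25500; felony DUI $81000; third-degree assault $39000.
Stacking rule: highest base plus $18500 per additional charge. Highest is felony DUI at $81000; 3 additional charges → +$55500. Combined base = $136500.
Defendant is the primary caregiver for a dependent (−$3500 flat): $136500 − $3500 = $133000.
Net percentage adjustment: +25% +30% = +55%. $133000 × 1.55 = $206150.

$206150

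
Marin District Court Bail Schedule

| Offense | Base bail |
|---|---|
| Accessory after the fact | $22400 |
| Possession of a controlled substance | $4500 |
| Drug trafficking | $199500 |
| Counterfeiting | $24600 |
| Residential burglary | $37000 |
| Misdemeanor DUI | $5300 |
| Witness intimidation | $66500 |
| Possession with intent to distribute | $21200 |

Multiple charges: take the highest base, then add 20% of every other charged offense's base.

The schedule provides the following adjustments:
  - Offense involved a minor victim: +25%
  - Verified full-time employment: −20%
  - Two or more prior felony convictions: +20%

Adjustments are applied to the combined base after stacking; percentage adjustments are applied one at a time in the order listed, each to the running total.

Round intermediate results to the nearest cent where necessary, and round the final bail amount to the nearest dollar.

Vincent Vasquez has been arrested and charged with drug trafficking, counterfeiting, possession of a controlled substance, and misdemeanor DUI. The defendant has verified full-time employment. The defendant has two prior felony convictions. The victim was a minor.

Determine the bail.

$247656

Base amounts from the schedule: drug trafficking $199500; counterfeiting $24600; possession of a controlled substance $4500; misdemeanor DUI $5300.
Stacking rule: highest base plus 20% of each additional charge. Highest is drug trafficking at $199500. Additional: $24600 × 20% = $4920; $4500 × 20% = $900; $5300 × 20% = $1060. Combined base = $199500 + $6880 = $206380.
Offense involved a minor victim (+25%): $206380 × 1.25 = $257975.
Verified full-time employment (−20%): $257975 × 0.8 = $206380.
Two or more prior felony convictions (+20%): $206380 × 1.2 = $247656.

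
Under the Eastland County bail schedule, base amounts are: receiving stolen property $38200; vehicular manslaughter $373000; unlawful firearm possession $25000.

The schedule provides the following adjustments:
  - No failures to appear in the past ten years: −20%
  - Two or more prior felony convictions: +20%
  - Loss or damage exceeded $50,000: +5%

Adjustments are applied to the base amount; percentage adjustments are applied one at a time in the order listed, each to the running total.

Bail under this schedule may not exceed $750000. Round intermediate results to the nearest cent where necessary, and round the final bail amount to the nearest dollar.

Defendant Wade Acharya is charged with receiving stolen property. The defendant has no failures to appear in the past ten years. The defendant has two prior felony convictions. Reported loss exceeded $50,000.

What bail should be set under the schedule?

$38506

Base amounts from the schedule: receiving stolen property $38200.
Single charge. Combined base = $38200.
No failures to appear in the past ten years (−20%): $38200 × 0.8 = $30560.
Two or more prior felony convictions (+20%): $30560 × 1.2 = $36672.
Loss or damage exceeded $50,000 (+5%): $36672 × 1.05 = $38505.60.
$38505.60 is within the $750000 maximum.
Rounded to the nearest dollar: $38506.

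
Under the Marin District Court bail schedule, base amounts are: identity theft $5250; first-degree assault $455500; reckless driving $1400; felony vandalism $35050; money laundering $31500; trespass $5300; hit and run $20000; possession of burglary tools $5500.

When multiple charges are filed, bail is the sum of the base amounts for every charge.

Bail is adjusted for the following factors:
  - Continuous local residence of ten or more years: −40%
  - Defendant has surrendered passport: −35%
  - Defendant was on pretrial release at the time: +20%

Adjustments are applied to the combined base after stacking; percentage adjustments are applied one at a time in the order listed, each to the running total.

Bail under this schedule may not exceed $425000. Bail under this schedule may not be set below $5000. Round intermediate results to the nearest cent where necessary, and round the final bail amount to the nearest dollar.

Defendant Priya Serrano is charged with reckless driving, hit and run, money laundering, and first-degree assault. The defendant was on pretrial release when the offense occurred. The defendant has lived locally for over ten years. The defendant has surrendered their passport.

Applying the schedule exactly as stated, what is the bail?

$237931

Base amounts from the schedule: reckless driving $1400; hit and run $20000; money laundering $31500; first-degree assault $455500.
Stacking rule: sum of all bases. $1400 + $20000 + $31500 + $455500 = $508400.
Continuous local residence of ten or more years (−40%): $508400 × 0.6 = $305040.
Defendant has surrendered passport (−35%): $305040 × 0.65 = $198276.
Defendant was on pretrial release at the time (+20%): $198276 × 1.2 = $237931.20.
$237931.20 is within the $425000 maximum.
$237931.20 is at or above the $5000 minimum.
Rounded to the nearest dollar: $237931.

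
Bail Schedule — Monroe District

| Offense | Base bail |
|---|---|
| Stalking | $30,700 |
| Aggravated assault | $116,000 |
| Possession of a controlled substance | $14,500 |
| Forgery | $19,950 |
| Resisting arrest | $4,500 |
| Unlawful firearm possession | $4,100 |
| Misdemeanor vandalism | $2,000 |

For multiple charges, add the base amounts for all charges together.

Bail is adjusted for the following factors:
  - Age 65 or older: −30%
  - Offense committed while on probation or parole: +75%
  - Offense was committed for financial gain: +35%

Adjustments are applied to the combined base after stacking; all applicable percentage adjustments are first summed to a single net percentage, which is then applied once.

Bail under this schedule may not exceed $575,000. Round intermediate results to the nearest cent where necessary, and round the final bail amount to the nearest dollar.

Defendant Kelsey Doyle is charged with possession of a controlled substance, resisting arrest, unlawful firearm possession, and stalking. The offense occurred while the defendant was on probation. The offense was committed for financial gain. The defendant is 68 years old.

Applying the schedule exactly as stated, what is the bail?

Base amounts from the schedule: possession of a controlled substance $14,500; resisting arrest $4,500; unlawful firearm possession $4,100; stalking $30,700.
Stacking rule: sum of all bases. $14,500 + $4,500 + $4,100 + $30,700 = $53,800.
Net percentage adjustment: −30% +75% +35% = +80%. $53,800 × 1.8 = $96,840.
$96,840 is within the $575,000 maximum.

$96,840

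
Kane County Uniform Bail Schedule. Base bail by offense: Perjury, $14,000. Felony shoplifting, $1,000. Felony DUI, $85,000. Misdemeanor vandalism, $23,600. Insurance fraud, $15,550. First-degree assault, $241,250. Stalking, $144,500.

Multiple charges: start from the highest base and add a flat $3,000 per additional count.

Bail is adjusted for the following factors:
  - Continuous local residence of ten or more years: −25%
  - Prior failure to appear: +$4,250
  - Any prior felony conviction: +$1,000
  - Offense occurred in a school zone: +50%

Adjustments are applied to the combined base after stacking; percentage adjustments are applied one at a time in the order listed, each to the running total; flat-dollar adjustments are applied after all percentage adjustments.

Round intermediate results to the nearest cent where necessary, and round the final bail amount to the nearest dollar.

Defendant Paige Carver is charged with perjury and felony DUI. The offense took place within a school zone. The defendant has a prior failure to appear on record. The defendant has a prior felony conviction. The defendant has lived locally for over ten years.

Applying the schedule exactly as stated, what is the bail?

Base amounts from the schedule: perjury $14,000; felony DUI $85,000.
Stacking rule: highest base plus $3,000 per additional charge. Highest is felony DUI at $85,000; 1 additional charge → +$3,000. Combined base = $88,000.
Continuous local residence of ten or more years (−25%): $88,000 × 0.75 = $66,000.
Offense occurred in a school zone (+50%): $66,000 × 1.5 = $99,000.
Prior failure to appear (+$4,250 flat): $99,000 + $4,250 = $103,250.
Any prior felony conviction (+$1,000 flat): $103,250 + $1,000 = $104,250.

$104,250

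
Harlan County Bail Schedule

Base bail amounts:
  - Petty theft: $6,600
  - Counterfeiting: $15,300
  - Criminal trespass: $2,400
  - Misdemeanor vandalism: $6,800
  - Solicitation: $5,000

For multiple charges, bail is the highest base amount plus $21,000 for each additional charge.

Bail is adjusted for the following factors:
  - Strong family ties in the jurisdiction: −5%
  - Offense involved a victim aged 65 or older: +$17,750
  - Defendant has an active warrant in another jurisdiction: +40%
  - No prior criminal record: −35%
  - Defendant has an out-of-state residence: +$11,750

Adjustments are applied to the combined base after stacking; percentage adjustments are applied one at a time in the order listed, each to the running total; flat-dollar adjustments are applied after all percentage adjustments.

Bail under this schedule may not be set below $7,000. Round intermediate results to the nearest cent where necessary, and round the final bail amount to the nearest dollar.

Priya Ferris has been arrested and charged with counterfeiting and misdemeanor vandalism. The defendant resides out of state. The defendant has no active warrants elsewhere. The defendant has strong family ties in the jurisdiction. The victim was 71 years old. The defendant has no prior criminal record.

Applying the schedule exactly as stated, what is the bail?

$51,915

Base amounts from the schedule: counterfeiting $15,300; misdemeanor vandalism $6,800.
Stacking rule: highest base plus $21,000 per additional charge. Highest is counterfeiting at $15,300; 1 additional charge → +$21,000. Combined base = $36,300.
Strong family ties in the jurisdiction (−5%): $36,300 × 0.95 = $34,485.
No prior criminal record (−35%): $34,485 × 0.65 = $22,415.25.
Offense involved a victim aged 65 or older (+$17,750 flat): $22,415.25 + $17,750 = $40,165.25.
Defendant has an out-of-state residence (+$11,750 flat): $40,165.25 + $11,750 = $51,915.25.
$51,915.25 is at or above the $7,000 minimum.
Rounded to the nearest dollar: $51,915.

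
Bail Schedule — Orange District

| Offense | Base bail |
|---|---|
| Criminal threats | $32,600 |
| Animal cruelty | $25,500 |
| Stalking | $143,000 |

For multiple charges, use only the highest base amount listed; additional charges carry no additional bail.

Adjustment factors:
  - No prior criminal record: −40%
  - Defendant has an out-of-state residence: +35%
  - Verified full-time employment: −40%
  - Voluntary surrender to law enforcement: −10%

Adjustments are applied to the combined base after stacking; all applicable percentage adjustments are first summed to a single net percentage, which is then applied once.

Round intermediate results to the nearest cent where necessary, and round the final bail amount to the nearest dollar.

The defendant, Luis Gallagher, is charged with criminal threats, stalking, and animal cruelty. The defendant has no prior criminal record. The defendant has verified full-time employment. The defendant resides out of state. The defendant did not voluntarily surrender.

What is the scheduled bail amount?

Base amounts from the schedule: criminal threats $32,600; stalking $143,000; animal cruelty $25,500.
Stacking rule: use the highest base only. Highest is stalking at $143,000. Combined base = $143,000.
Net percentage adjustment: −40% +35% −40% = −45%. $143,000 × 0.55 = $78,650.

$78,650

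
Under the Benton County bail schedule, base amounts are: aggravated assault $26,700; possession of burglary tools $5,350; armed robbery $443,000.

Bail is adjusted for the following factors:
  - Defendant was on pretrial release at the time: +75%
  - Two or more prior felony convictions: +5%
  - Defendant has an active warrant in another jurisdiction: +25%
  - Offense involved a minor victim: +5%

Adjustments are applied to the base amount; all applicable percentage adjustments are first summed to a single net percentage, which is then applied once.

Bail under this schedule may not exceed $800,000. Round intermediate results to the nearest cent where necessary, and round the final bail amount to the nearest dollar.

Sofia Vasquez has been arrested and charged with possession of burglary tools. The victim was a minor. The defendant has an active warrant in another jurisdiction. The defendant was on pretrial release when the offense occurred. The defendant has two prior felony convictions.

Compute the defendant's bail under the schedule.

$11,235

Base amounts from the schedule: possession of burglary tools $5,350.
Single charge. Combined base = $5,350.
Net percentage adjustment: +75% +5% +25% +5% = +110%. $5,350 × 2.1 = $11,235.
$11,235 is within the $800,000 maximum.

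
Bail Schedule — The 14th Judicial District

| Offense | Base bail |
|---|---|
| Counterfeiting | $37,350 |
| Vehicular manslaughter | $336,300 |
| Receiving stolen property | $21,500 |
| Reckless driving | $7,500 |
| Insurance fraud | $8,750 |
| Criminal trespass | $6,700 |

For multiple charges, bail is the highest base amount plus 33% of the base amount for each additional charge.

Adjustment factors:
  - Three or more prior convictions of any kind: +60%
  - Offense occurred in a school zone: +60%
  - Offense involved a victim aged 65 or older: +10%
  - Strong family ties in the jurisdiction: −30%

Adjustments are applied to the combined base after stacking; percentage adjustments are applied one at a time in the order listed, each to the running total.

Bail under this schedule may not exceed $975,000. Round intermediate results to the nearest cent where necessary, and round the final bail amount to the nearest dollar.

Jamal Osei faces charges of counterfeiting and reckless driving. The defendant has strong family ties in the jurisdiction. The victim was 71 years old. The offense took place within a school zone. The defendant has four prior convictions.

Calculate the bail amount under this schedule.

$78,503

Base amounts from the schedule: counterfeiting $37,350; reckless driving $7,500.
Stacking rule: highest base plus 33% of each additional charge. Highest is counterfeiting at $37,350. Additional: $7,500 × 33% = $2,475. Combined base = $37,350 + $2,475 = $39,825.
Three or more prior convictions of any kind (+60%): $39,825 × 1.6 = $63,720.
Offense occurred in a school zone (+60%): $63,720 × 1.6 = $101,952.
Offense involved a victim aged 65 or older (+10%): $101,952 × 1.1 = $112,147.20.
Strong family ties in the jurisdiction (−30%): $112,147.20 × 0.7 = $78,503.04.
$78,503.04 is within the $975,000 maximum.
Rounded to the nearest dollar: $78,503.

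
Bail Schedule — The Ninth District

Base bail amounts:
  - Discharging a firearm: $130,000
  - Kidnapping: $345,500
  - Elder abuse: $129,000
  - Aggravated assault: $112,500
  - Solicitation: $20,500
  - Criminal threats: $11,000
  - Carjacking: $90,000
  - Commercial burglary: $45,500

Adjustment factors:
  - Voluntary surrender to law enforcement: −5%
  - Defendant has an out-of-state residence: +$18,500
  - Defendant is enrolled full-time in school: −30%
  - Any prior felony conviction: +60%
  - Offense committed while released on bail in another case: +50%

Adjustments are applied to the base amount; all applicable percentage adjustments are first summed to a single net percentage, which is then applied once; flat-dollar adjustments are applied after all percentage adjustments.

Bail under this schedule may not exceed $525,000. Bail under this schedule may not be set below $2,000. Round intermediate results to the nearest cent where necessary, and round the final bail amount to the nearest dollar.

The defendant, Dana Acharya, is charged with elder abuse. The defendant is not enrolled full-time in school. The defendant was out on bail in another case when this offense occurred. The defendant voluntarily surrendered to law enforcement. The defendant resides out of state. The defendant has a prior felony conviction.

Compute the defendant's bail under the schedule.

Base amounts from the schedule: elder abuse $129,000.
Single charge. Combined base = $129,000.
Net percentage adjustment: −5% +60% +50% = +105%. $129,000 × 2.05 = $264,450.
Defendant has an out-of-state residence (+$18,500 flat): $264,450 + $18,500 = $282,950.
$282,950 is within the $525,000 maximum.
$282,950 is at or above the $2,000 minimum.

$282,950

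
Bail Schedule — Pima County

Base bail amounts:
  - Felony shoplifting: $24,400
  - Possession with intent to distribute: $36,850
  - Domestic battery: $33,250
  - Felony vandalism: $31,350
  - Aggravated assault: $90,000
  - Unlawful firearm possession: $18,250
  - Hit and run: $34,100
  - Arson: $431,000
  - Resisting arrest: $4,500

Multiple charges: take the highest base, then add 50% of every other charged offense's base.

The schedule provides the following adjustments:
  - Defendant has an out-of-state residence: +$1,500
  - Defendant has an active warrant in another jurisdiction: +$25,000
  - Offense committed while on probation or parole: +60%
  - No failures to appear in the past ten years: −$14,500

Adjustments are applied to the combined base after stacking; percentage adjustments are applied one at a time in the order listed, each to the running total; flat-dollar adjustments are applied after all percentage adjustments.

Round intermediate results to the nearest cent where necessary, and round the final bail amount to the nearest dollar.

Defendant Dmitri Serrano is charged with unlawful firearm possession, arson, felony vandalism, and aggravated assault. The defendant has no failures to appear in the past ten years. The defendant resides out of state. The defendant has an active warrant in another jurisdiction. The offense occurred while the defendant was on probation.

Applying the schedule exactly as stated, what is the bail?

$813,280

Base amounts from the schedule: unlawful firearm possession $18,250; arson $431,000; felony vandalism $31,350; aggravated assault $90,000.
Stacking rule: highest base plus 50% of each additional charge. Highest is arson at $431,000. Additional: $18,250 × 50% = $9,125; $31,350 × 50% = $15,675; $90,000 × 50% = $45,000. Combined base = $431,000 + $69,800 = $500,800.
Offense committed while on probation or parole (+60%): $500,800 × 1.6 = $801,280.
Defendant has an out-of-state residence (+$1,500 flat): $801,280 + $1,500 = $802,780.
Defendant has an active warrant in another jurisdiction (+$25,000 flat): $802,780 + $25,000 = $827,780.
No failures to appear in the past ten years (−$14,500 flat): $827,780 − $14,500 = $813,280.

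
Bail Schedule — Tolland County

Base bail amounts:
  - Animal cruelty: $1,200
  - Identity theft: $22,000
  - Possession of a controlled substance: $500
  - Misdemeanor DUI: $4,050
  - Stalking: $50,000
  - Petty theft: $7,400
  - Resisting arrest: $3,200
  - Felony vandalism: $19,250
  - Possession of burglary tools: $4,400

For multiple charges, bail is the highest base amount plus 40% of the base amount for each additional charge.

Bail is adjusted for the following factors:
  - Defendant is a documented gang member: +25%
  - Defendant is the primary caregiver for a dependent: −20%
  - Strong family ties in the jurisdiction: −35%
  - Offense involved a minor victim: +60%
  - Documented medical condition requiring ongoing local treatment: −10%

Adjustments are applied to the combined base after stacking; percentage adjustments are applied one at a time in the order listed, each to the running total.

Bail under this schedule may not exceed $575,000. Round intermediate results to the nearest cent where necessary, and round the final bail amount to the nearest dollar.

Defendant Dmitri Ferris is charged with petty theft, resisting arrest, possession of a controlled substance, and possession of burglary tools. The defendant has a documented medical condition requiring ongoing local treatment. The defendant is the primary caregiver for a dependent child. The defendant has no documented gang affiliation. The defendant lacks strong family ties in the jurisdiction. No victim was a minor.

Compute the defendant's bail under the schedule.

$7,661

Base amounts from the schedule: petty theft $7,400; resisting arrest $3,200; possession of a controlled substance $500; possession of burglary tools $4,400.
Stacking rule: highest base plus 40% of each additional charge. Highest is petty theft at $7,400. Additional: $3,200 × 40% = $1,280; $500 × 40% = $200; $4,400 × 40% = $1,760. Combined base = $7,400 + $3,240 = $10,640.
Defendant is the primary caregiver for a dependent (−20%): $10,640 × 0.8 = $8,512.
Documented medical condition requiring ongoing local treatment (−10%): $8,512 × 0.9 = $7,660.80.
$7,660.80 is within the $575,000 maximum.
Rounded to the nearest dollar: $7,661.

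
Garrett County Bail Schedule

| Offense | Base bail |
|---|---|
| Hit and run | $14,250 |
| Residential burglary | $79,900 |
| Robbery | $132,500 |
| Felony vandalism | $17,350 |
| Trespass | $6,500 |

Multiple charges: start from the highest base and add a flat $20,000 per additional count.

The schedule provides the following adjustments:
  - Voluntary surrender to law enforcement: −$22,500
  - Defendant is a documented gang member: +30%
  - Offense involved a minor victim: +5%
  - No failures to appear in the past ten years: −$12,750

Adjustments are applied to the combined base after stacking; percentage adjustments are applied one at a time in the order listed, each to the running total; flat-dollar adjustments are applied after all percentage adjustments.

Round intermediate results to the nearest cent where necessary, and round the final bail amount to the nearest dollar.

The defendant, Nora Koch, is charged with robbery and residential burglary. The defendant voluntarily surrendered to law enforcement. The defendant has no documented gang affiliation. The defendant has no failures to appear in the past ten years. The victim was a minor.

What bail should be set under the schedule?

Base amounts from the schedule: robbery $132,500; residential burglary $79,900.
Stacking rule: highest base plus $20,000 per additional charge. Highest is robbery at $132,500; 1 additional charge → +$20,000. Combined base = $152,500.
Offense involved a minor victim (+5%): $152,500 × 1.05 = $160,125.
Voluntary surrender to law enforcement (−$22,500 flat): $160,125 − $22,500 = $137,625.
No failures to appear in the past ten years (−$12,750 flat): $137,625 − $12,750 = $124,875.

$124,875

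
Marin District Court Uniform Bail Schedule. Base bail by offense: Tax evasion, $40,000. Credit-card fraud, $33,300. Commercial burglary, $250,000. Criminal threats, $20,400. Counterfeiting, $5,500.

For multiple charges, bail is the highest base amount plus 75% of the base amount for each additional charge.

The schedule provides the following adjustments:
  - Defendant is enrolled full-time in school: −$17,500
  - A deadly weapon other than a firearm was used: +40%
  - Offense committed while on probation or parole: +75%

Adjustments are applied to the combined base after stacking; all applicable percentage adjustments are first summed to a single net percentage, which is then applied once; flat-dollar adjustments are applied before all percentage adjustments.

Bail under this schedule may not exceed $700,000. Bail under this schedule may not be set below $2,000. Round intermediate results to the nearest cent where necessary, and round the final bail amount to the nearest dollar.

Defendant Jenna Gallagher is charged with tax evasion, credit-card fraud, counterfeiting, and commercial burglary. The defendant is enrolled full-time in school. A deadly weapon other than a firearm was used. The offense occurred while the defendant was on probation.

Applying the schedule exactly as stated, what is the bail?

$626,940

Base amounts from the schedule: tax evasion $40,000; credit-card fraud $33,300; counterfeiting $5,500; commercial burglary $250,000.
Stacking rule: highest base plus 75% of each additional charge. Highest is commercial burglary at $250,000. Additional: $40,000 × 75% = $30,000; $33,300 × 75% = $24,975; $5,500 × 75% = $4,125. Combined base = $250,000 + $59,100 = $309,100.
Defendant is enrolled full-time in school (−$17,500 flat): $309,100 − $17,500 = $291,600.
Net percentage adjustment: +40% +75% = +115%. $291,600 × 2.15 = $626,940.
$626,940 is within the $700,000 maximum.
$626,940 is at or above the $2,000 minimum.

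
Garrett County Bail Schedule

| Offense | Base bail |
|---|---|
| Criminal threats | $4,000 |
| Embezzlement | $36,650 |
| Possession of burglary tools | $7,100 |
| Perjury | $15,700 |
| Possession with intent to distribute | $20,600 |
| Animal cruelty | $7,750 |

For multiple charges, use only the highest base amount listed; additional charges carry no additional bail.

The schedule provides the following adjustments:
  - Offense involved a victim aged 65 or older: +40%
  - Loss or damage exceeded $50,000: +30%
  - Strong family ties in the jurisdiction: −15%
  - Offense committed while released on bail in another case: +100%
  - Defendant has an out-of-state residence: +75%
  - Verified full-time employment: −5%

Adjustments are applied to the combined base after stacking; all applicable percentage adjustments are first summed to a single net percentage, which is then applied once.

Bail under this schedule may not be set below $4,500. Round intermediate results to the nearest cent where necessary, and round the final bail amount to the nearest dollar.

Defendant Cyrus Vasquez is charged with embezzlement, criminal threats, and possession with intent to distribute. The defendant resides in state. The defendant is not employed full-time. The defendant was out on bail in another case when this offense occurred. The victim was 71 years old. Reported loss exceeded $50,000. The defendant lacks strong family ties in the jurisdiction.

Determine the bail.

$98,955

Base amounts from the schedule: embezzlement $36,650; criminal threats $4,000; possession with intent to distribute $20,600.
Stacking rule: use the highest base only. Highest is embezzlement at $36,650. Combined base = $36,650.
Net percentage adjustment: +40% +30% +100% = +170%. $36,650 × 2.7 = $98,955.
$98,955 is at or above the $4,500 minimum.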